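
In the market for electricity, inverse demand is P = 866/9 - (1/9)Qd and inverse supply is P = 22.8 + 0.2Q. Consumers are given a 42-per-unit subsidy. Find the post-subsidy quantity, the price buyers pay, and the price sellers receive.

Pre-subsidy: 866/9 - (1/9)Q = 22.8 + 0.2Q gives Q* = 236 and P* = 70.
With the rebate, buyers effectively pay Pb = Ps − 42, where Ps is the price sellers receive.
On the curves, Pb = 866/9 - (1/9)Q and Ps = 22.8 + 0.2Q; the wedge Ps − Pb = 42 gives 22.8 + 0.2Q − (866/9 - (1/9)Q) = 42, so Q' = 371.
Then Pb = 866/9 − (1/9)·371 = 55 and Ps = 22.8 + 0.2·371 = 97.

Q' = 371; buyers pay 55; sellers receive 97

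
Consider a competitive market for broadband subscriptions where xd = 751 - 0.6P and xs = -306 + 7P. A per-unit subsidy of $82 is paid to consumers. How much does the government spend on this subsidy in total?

Government cost = 1110649/19

Pre-subsidy: 751 - 0.6P = -306 + 7P gives P* = 5285/38, x* = 25367/38.
With the rebate, buyers effectively pay Pb = Ps − 82, where Ps is the price sellers receive.
Demand in terms of Ps becomes xd = 751 − 0.6(Ps − 82) = 800.2 - 0.6Ps. Setting this equal to supply: 800.2 - 0.6Ps = -306 + 7Ps, so Ps = 5531/38.
Buyers pay Pb = 5531/38 − 82 = 2415/38; x' = -306 + 7·(5531/38) = 27089/38.
Government outlay = subsidy × quantity = 82 × 27089/38 = 1110649/19.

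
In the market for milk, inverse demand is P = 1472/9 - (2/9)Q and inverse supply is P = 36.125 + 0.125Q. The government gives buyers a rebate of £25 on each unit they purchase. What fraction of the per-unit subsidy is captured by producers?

Producer share = 0.36

Pre-subsidy: 1472/9 - (2/9)Q = 36.125 + 0.125Q gives Q* = 367 and P* = 82.
With the rebate, buyers effectively pay Pb = Ps − 25, where Ps is the price sellers receive.
On the curves, Pb = 1472/9 - (2/9)Q and Ps = 36.125 + 0.125Q; the wedge Ps − Pb = 25 gives 36.125 + 0.125Q − (1472/9 - (2/9)Q) = 25, so Q' = 439.
Then Pb = 1472/9 − (2/9)·439 = 66 and Ps = 36.125 + 0.125·439 = 91.
Buyers' price falls by P* − Pb = 82 − 66 = 16; sellers' price rises by Ps − P* = 91 − 82 = 9.
So producers capture 9/25 = 0.36 of each unit of subsidy.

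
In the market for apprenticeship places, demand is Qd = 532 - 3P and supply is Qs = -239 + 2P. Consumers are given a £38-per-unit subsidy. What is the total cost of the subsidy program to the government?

Pre-subsidy: 532 - 3P = -239 + 2P gives P* = 154.2, Q* = 69.4.
With the rebate, buyers effectively pay Pb = Ps − 38, where Ps is the price sellers receive.
Demand in terms of Ps becomes Qd = 532 − 3(Ps − 38) = 646 - 3Ps. Setting this equal to supply: 646 - 3Ps = -239 + 2Ps, so Ps = 177.
Buyers pay Pb = 177 − 38 = 139; Q' = -239 + 2·177 = 115.
Government outlay = subsidy × quantity = 38 × 115 = 4370.

Government cost = £4370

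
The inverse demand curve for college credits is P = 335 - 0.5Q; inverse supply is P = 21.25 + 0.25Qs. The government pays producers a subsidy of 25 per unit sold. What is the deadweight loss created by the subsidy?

Pre-subsidy: 335 - 0.5Q = 21.25 + 0.25Q gives Q* = 1255/3 and P* = 755/6.
With the subsidy, sellers receive Ps = Pb + 25 for each unit, where Pb is the price buyers pay.
On the curves, Pb = 335 - 0.5Q and Ps = 21.25 + 0.25Q; the wedge Ps − Pb = 25 gives 21.25 + 0.25Q − (335 - 0.5Q) = 25, so Q' = 1355/3.
Then Pb = 335 − 0.5·(1355/3) = 655/6 and Ps = 21.25 + 0.25·(1355/3) = 805/6.
The subsidy expands output by 1355/3 − 1255/3 = 100/3 past the efficient level; on those units the gap between marginal cost and willingness to pay runs from 0 up to 25.
DWL = ½ × 25 × 100/3 = 1250/3.

Deadweight loss = 1250/3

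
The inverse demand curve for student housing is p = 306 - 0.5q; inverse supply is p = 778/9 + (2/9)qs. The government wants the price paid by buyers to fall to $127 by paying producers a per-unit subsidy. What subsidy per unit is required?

Required subsidy s = $39 per unit

At a buyer price of 127, quantity demanded is 612 − 2·127 = 358.
Sellers supply 358 only when they receive ps = 778/9 + (2/9)·358 = 166.
s = ps − pb = 166 − 127 = 39.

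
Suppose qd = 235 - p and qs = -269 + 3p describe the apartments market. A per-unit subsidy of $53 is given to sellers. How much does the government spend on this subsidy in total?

Pre-subsidy: 235 - p = -269 + 3p gives p* = 126, q* = 109.
With the subsidy, sellers receive ps = pb + 53 for each unit, where pb is the price buyers pay.
Supply in terms of pb becomes qs = -269 + 3(pb + 53) = -110 + 3pb. Setting this equal to demand: 235 - pb = -110 + 3pb, so pb = 86.25.
Sellers receive ps = 86.25 + 53 = 139.25; q' = 235 − 1·86.25 = 148.75.
Government outlay = subsidy × quantity = 53 × 148.75 = 7883.75.

Government cost = $7883.75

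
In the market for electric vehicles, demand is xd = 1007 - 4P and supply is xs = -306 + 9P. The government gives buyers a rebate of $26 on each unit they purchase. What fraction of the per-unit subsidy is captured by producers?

Pre-subsidy: 1007 - 4P = -306 + 9P gives P* = 101, x* = 603.
With the rebate, buyers effectively pay Pb = Ps − 26, where Ps is the price sellers receive.
Demand in terms of Ps becomes xd = 1007 − 4(Ps − 26) = 1111 - 4Ps. Setting this equal to supply: 1111 - 4Ps = -306 + 9Ps, so Ps = 109.
Buyers pay Pb = 109 − 26 = 83; x' = -306 + 9·109 = 675.
Buyers' price falls by P* − Pb = 101 − 83 = 18; sellers' price rises by Ps − P* = 109 − 101 = 8.
So producers capture 8/26 = 4/13 of each unit of subsidy.

Producer share = 4/13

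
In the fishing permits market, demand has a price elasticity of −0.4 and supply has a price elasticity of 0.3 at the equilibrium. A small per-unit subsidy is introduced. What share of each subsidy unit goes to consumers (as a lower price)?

For a small subsidy around the equilibrium, the benefit split depends on the relative slopes, which at a point are proportional to the elasticities.
Buyer share = εs/(εs + |εd|) = 0.3/(0.3 + 0.4) = 3/7; seller share = |εd|/(εs + |εd|) = 4/7.

Consumer share = 3/7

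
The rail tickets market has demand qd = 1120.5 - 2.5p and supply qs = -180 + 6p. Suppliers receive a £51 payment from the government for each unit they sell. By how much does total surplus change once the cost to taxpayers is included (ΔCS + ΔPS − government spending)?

Pre-subsidy: 1120.5 - 2.5p = -180 + 6p gives p* = 153, q* = 738.
With the subsidy, sellers receive ps = pb + 51 for each unit, where pb is the price buyers pay.
Supply in terms of pb becomes qs = -180 + 6(pb + 51) = 126 + 6pb. Setting this equal to demand: 1120.5 - 2.5pb = 126 + 6pb, so pb = 117.
Sellers receive ps = 117 + 51 = 168; q' = 1120.5 − 2.5·117 = 828.
ΔCS = ½(738 + 828)(153 − 117) = 28188; ΔPS = ½(738 + 828)(168 − 153) = 11745.
Government spending = 51 × 828 = 42228.
Net change = 28188 + 11745 − 42228 = -2295. The loss equals the DWL triangle ½·51·90.

Net change in total surplus = -£2295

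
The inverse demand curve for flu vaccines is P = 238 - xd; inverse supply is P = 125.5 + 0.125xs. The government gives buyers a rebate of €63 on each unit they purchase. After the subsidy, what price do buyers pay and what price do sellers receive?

Pre-subsidy: 238 - x = 125.5 + 0.125x gives x* = 100 and P* = 138.
With the rebate, buyers effectively pay Pb = Ps − 63, where Ps is the price sellers receive.
On the curves, Pb = 238 - x and Ps = 125.5 + 0.125x; the wedge Ps − Pb = 63 gives 125.5 + 0.125x − (238 - x) = 63, so x' = 156.
Then Pb = 238 − 1·156 = 82 and Ps = 125.5 + 0.125·156 = 145.

Buyers pay €82; sellers receive €145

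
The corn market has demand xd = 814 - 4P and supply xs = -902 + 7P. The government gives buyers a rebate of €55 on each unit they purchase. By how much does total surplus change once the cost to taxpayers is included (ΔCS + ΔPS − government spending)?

Net change in total surplus = -€3850

Pre-subsidy: 814 - 4P = -902 + 7P gives P* = 156, x* = 190.
With the rebate, buyers effectively pay Pb = Ps − 55, where Ps is the price sellers receive.
Demand in terms of Ps becomes xd = 814 − 4(Ps − 55) = 1034 - 4Ps. Setting this equal to supply: 1034 - 4Ps = -902 + 7Ps, so Ps = 176.
Buyers pay Pb = 176 − 55 = 121; x' = -902 + 7·176 = 330.
ΔCS = ½(190 + 330)(156 − 121) = 9100; ΔPS = ½(190 + 330)(176 − 156) = 5200.
Government spending = 55 × 330 = 18150.
Net change = 9100 + 5200 − 18150 = -3850. The loss equals the DWL triangle ½·55·140.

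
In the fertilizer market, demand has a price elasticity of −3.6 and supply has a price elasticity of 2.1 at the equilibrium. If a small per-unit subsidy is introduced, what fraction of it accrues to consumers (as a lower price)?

Consumer share = 7/19

For a small subsidy around the equilibrium, the benefit split depends on the relative slopes, which at a point are proportional to the elasticities.
Buyer share = εs/(εs + |εd|) = 2.1/(2.1 + 3.6) = 7/19; seller share = |εd|/(εs + |εd|) = 12/19.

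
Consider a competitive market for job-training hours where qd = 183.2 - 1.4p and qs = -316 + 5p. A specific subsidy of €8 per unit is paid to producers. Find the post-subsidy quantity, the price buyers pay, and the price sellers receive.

q' = 82.75; buyers pay €71.75; sellers receive €79.75

Pre-subsidy: 183.2 - 1.4p = -316 + 5p gives p* = 78, q* = 74.
With the subsidy, sellers receive ps = pb + 8 for each unit, where pb is the price buyers pay.
Supply in terms of pb becomes qs = -316 + 5(pb + 8) = -276 + 5pb. Setting this equal to demand: 183.2 - 1.4pb = -276 + 5pb, so pb = 71.75.
Sellers receive ps = 71.75 + 8 = 79.75; q' = 183.2 − 1.4·71.75 = 82.75.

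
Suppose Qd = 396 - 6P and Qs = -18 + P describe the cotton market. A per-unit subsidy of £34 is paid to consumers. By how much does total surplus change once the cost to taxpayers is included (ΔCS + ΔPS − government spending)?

Net change in total surplus = -3468/7

Pre-subsidy: 396 - 6P = -18 + P gives P* = 414/7, Q* = 288/7.
With the rebate, buyers effectively pay Pb = Ps − 34, where Ps is the price sellers receive.
Demand in terms of Ps becomes Qd = 396 − 6(Ps − 34) = 600 - 6Ps. Setting this equal to supply: 600 - 6Ps = -18 + Ps, so Ps = 618/7.
Buyers pay Pb = 618/7 − 34 = 380/7; Q' = -18 + 1·(618/7) = 492/7.
ΔCS = ½(288/7 + 492/7)(414/7 − 380/7) = 13260/49; ΔPS = ½(288/7 + 492/7)(618/7 − 414/7) = 79560/49.
Government spending = 34 × 492/7 = 16728/7.
Net change = 13260/49 + 79560/49 − 16728/7 = -3468/7. The loss equals the DWL triangle ½·34·204/7.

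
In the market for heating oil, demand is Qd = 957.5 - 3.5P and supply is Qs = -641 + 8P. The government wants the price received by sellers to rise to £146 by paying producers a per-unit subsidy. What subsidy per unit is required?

At a seller price of 146, quantity supplied is -641 + 8·146 = 527.
Buyers absorb 527 only when they pay Pb with 957.5 − 3.5·Pb = 527, i.e. Pb = 123.
s = Ps − Pb = 146 − 123 = 23.

Required subsidy s = £23 per unit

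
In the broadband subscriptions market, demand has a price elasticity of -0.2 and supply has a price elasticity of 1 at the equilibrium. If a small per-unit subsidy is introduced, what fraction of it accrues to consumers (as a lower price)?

Consumer share = 5/6

For a small subsidy around the equilibrium, the benefit split depends on the relative slopes, which at a point are proportional to the elasticities.
Buyer share = εs/(εs + |εd|) = 1/(1 + 0.2) = 5/6; seller share = |εd|/(εs + |εd|) = 1/6.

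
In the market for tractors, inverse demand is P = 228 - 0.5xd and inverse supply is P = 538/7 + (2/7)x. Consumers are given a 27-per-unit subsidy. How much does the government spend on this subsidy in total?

Pre-subsidy: 228 - 0.5x = 538/7 + (2/7)x gives x* = 2116/11 and P* = 1450/11.
With the rebate, buyers effectively pay Pb = Ps − 27, where Ps is the price sellers receive.
On the curves, Pb = 228 - 0.5x and Ps = 538/7 + (2/7)x; the wedge Ps − Pb = 27 gives 538/7 + (2/7)x − (228 - 0.5x) = 27, so x' = 2494/11.
Then Pb = 228 − 0.5·(2494/11) = 1261/11 and Ps = 538/7 + (2/7)·(2494/11) = 1558/11.
Government outlay = subsidy × quantity = 27 × 2494/11 = 67338/11.

Government cost = 67338/11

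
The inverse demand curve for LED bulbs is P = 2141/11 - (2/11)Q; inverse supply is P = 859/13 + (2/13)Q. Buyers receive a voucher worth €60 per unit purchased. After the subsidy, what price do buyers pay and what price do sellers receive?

Buyers pay €92.5; sellers receive €152.5

Pre-subsidy: 2141/11 - (2/11)Q = 859/13 + (2/13)Q gives Q* = 383 and P* = 125.
With the rebate, buyers effectively pay Pb = Ps − 60, where Ps is the price sellers receive.
On the curves, Pb = 2141/11 - (2/11)Q and Ps = 859/13 + (2/13)Q; the wedge Ps − Pb = 60 gives 859/13 + (2/13)Q − (2141/11 - (2/11)Q) = 60, so Q' = 561.75.
Then Pb = 2141/11 − (2/11)·561.75 = 92.5 and Ps = 859/13 + (2/13)·561.75 = 152.5.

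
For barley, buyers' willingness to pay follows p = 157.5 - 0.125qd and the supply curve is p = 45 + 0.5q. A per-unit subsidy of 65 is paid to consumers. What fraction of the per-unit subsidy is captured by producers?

Producer share = 0.8

Pre-subsidy: 157.5 - 0.125q = 45 + 0.5q gives q* = 180 and p* = 135.
With the rebate, buyers effectively pay pb = ps − 65, where ps is the price sellers receive.
On the curves, pb = 157.5 - 0.125q and ps = 45 + 0.5q; the wedge ps − pb = 65 gives 45 + 0.5q − (157.5 - 0.125q) = 65, so q' = 284.
Then pb = 157.5 − 0.125·284 = 122 and ps = 45 + 0.5·284 = 187.
Buyers' price falls by p* − pb = 135 − 122 = 13; sellers' price rises by ps − p* = 187 − 135 = 52.
So producers capture 52/65 = 0.8 of each unit of subsidy.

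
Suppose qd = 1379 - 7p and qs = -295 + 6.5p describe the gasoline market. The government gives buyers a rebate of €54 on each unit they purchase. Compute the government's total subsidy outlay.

Pre-subsidy: 1379 - 7p = -295 + 6.5p gives p* = 124, q* = 511.
With the rebate, buyers effectively pay pb = ps − 54, where ps is the price sellers receive.
Demand in terms of ps becomes qd = 1379 − 7(ps − 54) = 1757 - 7ps. Setting this equal to supply: 1757 - 7ps = -295 + 6.5ps, so ps = 152.
Buyers pay pb = 152 − 54 = 98; q' = -295 + 6.5·152 = 693.
Government outlay = subsidy × quantity = 54 × 693 = 37422.

Government cost = €37422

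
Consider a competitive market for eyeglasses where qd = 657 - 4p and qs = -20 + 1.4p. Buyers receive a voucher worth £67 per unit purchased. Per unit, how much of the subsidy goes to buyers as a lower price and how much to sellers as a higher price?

Pre-subsidy: 657 - 4p = -20 + 1.4p gives p* = 3385/27, q* = 4199/27.
With the rebate, buyers effectively pay pb = ps − 67, where ps is the price sellers receive.
Demand in terms of ps becomes qd = 657 − 4(ps − 67) = 925 - 4ps. Setting this equal to supply: 925 - 4ps = -20 + 1.4ps, so ps = 175.
Buyers pay pb = 175 − 67 = 108; q' = -20 + 1.4·175 = 225.
Buyers' price falls by p* − pb = 3385/27 − 108 = 469/27; sellers' price rises by ps − p* = 175 − 3385/27 = 1340/27.

Buyers gain 469/27 per unit; sellers gain 1340/27 per unit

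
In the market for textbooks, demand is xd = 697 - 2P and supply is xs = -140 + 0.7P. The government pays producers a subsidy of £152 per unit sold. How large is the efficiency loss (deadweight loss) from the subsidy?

Deadweight loss = 161728/27

Pre-subsidy: 697 - 2P = -140 + 0.7P gives P* = 310, x* = 77.
With the subsidy, sellers receive Ps = Pb + 152 for each unit, where Pb is the price buyers pay.
Supply in terms of Pb becomes xs = -140 + 0.7(Pb + 152) = -33.6 + 0.7Pb. Setting this equal to demand: 697 - 2Pb = -33.6 + 0.7Pb, so Pb = 7306/27.
Sellers receive Ps = 7306/27 + 152 = 11410/27; x' = 697 − 2·(7306/27) = 4207/27.
The subsidy expands output by 4207/27 − 77 = 2128/27 past the efficient level; on those units the gap between marginal cost and willingness to pay runs from 0 up to 152.
DWL = ½ × 152 × 2128/27 = 161728/27.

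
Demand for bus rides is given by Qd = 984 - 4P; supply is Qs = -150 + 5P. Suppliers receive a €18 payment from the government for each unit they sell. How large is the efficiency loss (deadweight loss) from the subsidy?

Pre-subsidy: 984 - 4P = -150 + 5P gives P* = 126, Q* = 480.
With the subsidy, sellers receive Ps = Pb + 18 for each unit, where Pb is the price buyers pay.
Supply in terms of Pb becomes Qs = -150 + 5(Pb + 18) = -60 + 5Pb. Setting this equal to demand: 984 - 4Pb = -60 + 5Pb, so Pb = 116.
Sellers receive Ps = 116 + 18 = 134; Q' = 984 − 4·116 = 520.
The subsidy expands output by 520 − 480 = 40 past the efficient level; on those units the gap between marginal cost and willingness to pay runs from 0 up to 18.
DWL = ½ × 18 × 40 = 360.

Deadweight loss = €360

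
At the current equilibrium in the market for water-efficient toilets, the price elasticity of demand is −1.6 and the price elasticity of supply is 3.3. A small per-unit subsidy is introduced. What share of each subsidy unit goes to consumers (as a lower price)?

For a small subsidy around the equilibrium, the benefit split depends on the relative slopes, which at a point are proportional to the elasticities.
Buyer share = εs/(εs + |εd|) = 3.3/(3.3 + 1.6) = 33/49; seller share = |εd|/(εs + |εd|) = 16/49.

Consumer share = 33/49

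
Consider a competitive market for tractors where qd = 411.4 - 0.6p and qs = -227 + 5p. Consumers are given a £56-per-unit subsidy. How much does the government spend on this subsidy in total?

Pre-subsidy: 411.4 - 0.6p = -227 + 5p gives p* = 114, q* = 343.
With the rebate, buyers effectively pay pb = ps − 56, where ps is the price sellers receive.
Demand in terms of ps becomes qd = 411.4 − 0.6(ps − 56) = 445 - 0.6ps. Setting this equal to supply: 445 - 0.6ps = -227 + 5ps, so ps = 120.
Buyers pay pb = 120 − 56 = 64; q' = -227 + 5·120 = 373.
Government outlay = subsidy × quantity = 56 × 373 = 20888.

Government cost = £20888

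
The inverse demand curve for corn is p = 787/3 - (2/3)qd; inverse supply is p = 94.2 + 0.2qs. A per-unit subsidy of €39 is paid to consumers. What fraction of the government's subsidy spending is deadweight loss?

DWL / government spending = 45/478

Pre-subsidy: 787/3 - (2/3)q = 94.2 + 0.2q gives q* = 194 and p* = 133.
With the rebate, buyers effectively pay pb = ps − 39, where ps is the price sellers receive.
On the curves, pb = 787/3 - (2/3)q and ps = 94.2 + 0.2q; the wedge ps − pb = 39 gives 94.2 + 0.2q − (787/3 - (2/3)q) = 39, so q' = 239.
Then pb = 787/3 − (2/3)·239 = 103 and ps = 94.2 + 0.2·239 = 142.
ΔCS = ½(194 + 239)(133 − 103) = 6495; ΔPS = ½(194 + 239)(142 − 133) = 1948.5.
Government spending = 39 × 239 = 9321.
DWL = ½ × 39 × (239 − 194) = 877.5; fraction = 877.5 / 9321 = 45/478.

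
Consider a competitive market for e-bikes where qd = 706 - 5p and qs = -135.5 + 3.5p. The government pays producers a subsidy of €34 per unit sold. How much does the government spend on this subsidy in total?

Government cost = €9554

Pre-subsidy: 706 - 5p = -135.5 + 3.5p gives p* = 99, q* = 211.
With the subsidy, sellers receive ps = pb + 34 for each unit, where pb is the price buyers pay.
Supply in terms of pb becomes qs = -135.5 + 3.5(pb + 34) = -16.5 + 3.5pb. Setting this equal to demand: 706 - 5pb = -16.5 + 3.5pb, so pb = 85.
Sellers receive ps = 85 + 34 = 119; q' = 706 − 5·85 = 281.
Government outlay = subsidy × quantity = 34 × 281 = 9554.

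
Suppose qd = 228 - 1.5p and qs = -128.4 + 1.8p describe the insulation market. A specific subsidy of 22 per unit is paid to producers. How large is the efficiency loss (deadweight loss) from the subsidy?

Pre-subsidy: 228 - 1.5p = -128.4 + 1.8p gives p* = 108, q* = 66.
With the subsidy, sellers receive ps = pb + 22 for each unit, where pb is the price buyers pay.
Supply in terms of pb becomes qs = -128.4 + 1.8(pb + 22) = -88.8 + 1.8pb. Setting this equal to demand: 228 - 1.5pb = -88.8 + 1.8pb, so pb = 96.
Sellers receive ps = 96 + 22 = 118; q' = 228 − 1.5·96 = 84.
The subsidy expands output by 84 − 66 = 18 past the efficient level; on those units the gap between marginal cost and willingness to pay runs from 0 up to 22.
DWL = ½ × 22 × 18 = 198.

Deadweight loss = 198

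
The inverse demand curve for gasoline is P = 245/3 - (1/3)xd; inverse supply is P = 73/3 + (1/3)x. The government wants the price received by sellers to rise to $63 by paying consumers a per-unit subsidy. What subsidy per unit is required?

At a seller price of 63, quantity supplied is -73 + 3·63 = 116.
Buyers absorb 116 only when they pay Pb = 245/3 − (1/3)·116 = 43.
s = Ps − Pb = 63 − 43 = 20.

Required subsidy s = $20 per unit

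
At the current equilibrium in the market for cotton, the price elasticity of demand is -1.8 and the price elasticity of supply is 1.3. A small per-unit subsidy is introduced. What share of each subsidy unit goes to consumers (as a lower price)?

Consumer share = 13/31

For a small subsidy around the equilibrium, the benefit split depends on the relative slopes, which at a point are proportional to the elasticities.
Buyer share = εs/(εs + |εd|) = 1.3/(1.3 + 1.8) = 13/31; seller share = |εd|/(εs + |εd|) = 18/31.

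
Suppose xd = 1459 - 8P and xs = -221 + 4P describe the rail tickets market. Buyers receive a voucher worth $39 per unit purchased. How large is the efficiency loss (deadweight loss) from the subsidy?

Pre-subsidy: 1459 - 8P = -221 + 4P gives P* = 140, x* = 339.
With the rebate, buyers effectively pay Pb = Ps − 39, where Ps is the price sellers receive.
Demand in terms of Ps becomes xd = 1459 − 8(Ps − 39) = 1771 - 8Ps. Setting this equal to supply: 1771 - 8Ps = -221 + 4Ps, so Ps = 166.
Buyers pay Pb = 166 − 39 = 127; x' = -221 + 4·166 = 443.
The subsidy expands output by 443 − 339 = 104 past the efficient level; on those units the gap between marginal cost and willingness to pay runs from 0 up to 39.
DWL = ½ × 39 × 104 = 2028.

Deadweight loss = $2028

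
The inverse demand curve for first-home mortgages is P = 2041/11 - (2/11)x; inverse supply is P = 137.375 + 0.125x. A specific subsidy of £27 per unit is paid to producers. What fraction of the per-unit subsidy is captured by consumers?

Consumer share = 16/27

Pre-subsidy: 2041/11 - (2/11)x = 137.375 + 0.125x gives x* = 157 and P* = 157.
With the subsidy, sellers receive Ps = Pb + 27 for each unit, where Pb is the price buyers pay.
On the curves, Pb = 2041/11 - (2/11)x and Ps = 137.375 + 0.125x; the wedge Ps − Pb = 27 gives 137.375 + 0.125x − (2041/11 - (2/11)x) = 27, so x' = 245.
Then Pb = 2041/11 − (2/11)·245 = 141 and Ps = 137.375 + 0.125·245 = 168.
Buyers' price falls by P* − Pb = 157 − 141 = 16; sellers' price rises by Ps − P* = 168 − 157 = 11.
So consumers capture 16/27 = 16/27 of each unit of subsidy.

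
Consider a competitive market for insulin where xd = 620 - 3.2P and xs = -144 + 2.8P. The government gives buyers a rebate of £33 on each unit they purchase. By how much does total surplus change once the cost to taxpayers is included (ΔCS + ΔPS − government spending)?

Net change in total surplus = -£813.12

Pre-subsidy: 620 - 3.2P = -144 + 2.8P gives P* = 382/3, x* = 3188/15.
With the rebate, buyers effectively pay Pb = Ps − 33, where Ps is the price sellers receive.
Demand in terms of Ps becomes xd = 620 − 3.2(Ps − 33) = 725.6 - 3.2Ps. Setting this equal to supply: 725.6 - 3.2Ps = -144 + 2.8Ps, so Ps = 2174/15.
Buyers pay Pb = 2174/15 − 33 = 1679/15; x' = -144 + 2.8·(2174/15) = 19636/75.
ΔCS = ½(3188/15 + 19636/75)(382/3 − 1679/15) = 1369676/375; ΔPS = ½(3188/15 + 19636/75)(2174/15 − 382/3) = 1565344/375.
Government spending = 33 × 19636/75 = 8639.84.
Net change = 1369676/375 + 1565344/375 − 8639.84 = -813.12. The loss equals the DWL triangle ½·33·49.28.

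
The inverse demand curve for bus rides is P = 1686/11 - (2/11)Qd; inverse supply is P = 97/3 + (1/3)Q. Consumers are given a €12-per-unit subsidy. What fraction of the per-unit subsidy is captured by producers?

Producer share = 11/17

Pre-subsidy: 1686/11 - (2/11)Q = 97/3 + (1/3)Q gives Q* = 3991/17 and P* = 1880/17.
With the rebate, buyers effectively pay Pb = Ps − 12, where Ps is the price sellers receive.
On the curves, Pb = 1686/11 - (2/11)Q and Ps = 97/3 + (1/3)Q; the wedge Ps − Pb = 12 gives 97/3 + (1/3)Q − (1686/11 - (2/11)Q) = 12, so Q' = 4387/17.
Then Pb = 1686/11 − (2/11)·(4387/17) = 1808/17 and Ps = 97/3 + (1/3)·(4387/17) = 2012/17.
Buyers' price falls by P* − Pb = 1880/17 − 1808/17 = 72/17; sellers' price rises by Ps − P* = 2012/17 − 1880/17 = 132/17.
So producers capture (132/17)/12 = 11/17 of each unit of subsidy.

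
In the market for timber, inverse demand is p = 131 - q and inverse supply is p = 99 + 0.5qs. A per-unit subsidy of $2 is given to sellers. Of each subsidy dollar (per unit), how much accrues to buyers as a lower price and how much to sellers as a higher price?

Buyers gain 4/3 per unit; sellers gain 2/3 per unit

Pre-subsidy: 131 - q = 99 + 0.5q gives q* = 64/3 and p* = 329/3.
With the subsidy, sellers receive ps = pb + 2 for each unit, where pb is the price buyers pay.
On the curves, pb = 131 - q and ps = 99 + 0.5q; the wedge ps − pb = 2 gives 99 + 0.5q − (131 - q) = 2, so q' = 68/3.
Then pb = 131 − 1·(68/3) = 325/3 and ps = 99 + 0.5·(68/3) = 331/3.
Buyers' price falls by p* − pb = 329/3 − 325/3 = 4/3; sellers' price rises by ps − p* = 331/3 − 329/3 = 2/3.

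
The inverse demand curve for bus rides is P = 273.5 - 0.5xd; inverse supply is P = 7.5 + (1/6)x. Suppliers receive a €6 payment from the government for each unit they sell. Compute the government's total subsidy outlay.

Government cost = €2448

Pre-subsidy: 273.5 - 0.5x = 7.5 + (1/6)x gives x* = 399 and P* = 74.
With the subsidy, sellers receive Ps = Pb + 6 for each unit, where Pb is the price buyers pay.
On the curves, Pb = 273.5 - 0.5x and Ps = 7.5 + (1/6)x; the wedge Ps − Pb = 6 gives 7.5 + (1/6)x − (273.5 - 0.5x) = 6, so x' = 408.
Then Pb = 273.5 − 0.5·408 = 69.5 and Ps = 7.5 + (1/6)·408 = 75.5.
Government outlay = subsidy × quantity = 6 × 408 = 2448.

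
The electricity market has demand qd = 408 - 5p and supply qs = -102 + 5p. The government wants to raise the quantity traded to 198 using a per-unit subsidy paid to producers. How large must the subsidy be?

Required subsidy s = 18 per unit

At q = 198, invert demand for the buyer price: pb = (408 − 198)/5 = 42; invert supply for the seller price: ps = (198 − (-102))/5 = 60.
The subsidy must fill the gap: s = ps − pb = 60 − 42 = 18.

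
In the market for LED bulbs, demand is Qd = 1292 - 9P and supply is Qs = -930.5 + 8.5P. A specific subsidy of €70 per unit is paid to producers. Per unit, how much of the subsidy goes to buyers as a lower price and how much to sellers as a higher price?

Buyers gain €34 per unit; sellers gain €36 per unit

Pre-subsidy: 1292 - 9P = -930.5 + 8.5P gives P* = 127, Q* = 149.
With the subsidy, sellers receive Ps = Pb + 70 for each unit, where Pb is the price buyers pay.
Supply in terms of Pb becomes Qs = -930.5 + 8.5(Pb + 70) = -335.5 + 8.5Pb. Setting this equal to demand: 1292 - 9Pb = -335.5 + 8.5Pb, so Pb = 93.
Sellers receive Ps = 93 + 70 = 163; Q' = 1292 − 9·93 = 455.
Buyers' price falls by P* − Pb = 127 − 93 = 34; sellers' price rises by Ps − P* = 163 − 127 = 36.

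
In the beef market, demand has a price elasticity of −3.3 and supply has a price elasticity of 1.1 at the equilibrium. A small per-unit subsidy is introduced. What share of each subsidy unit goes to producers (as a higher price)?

For a small subsidy around the equilibrium, the benefit split depends on the relative slopes, which at a point are proportional to the elasticities.
Buyer share = εs/(εs + |εd|) = 1.1/(1.1 + 3.3) = 0.25; seller share = |εd|/(εs + |εd|) = 0.75.
So producers capture 0.75 of the subsidy.

Producer share = 0.75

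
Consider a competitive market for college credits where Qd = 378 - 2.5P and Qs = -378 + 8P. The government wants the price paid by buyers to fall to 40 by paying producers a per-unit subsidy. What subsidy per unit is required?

Required subsidy s = 42 per unit

At a buyer price of 40, quantity demanded is 378 − 2.5·40 = 278.
Sellers supply 278 only when they receive Ps with -378 + 8·Ps = 278, i.e. Ps = 82.
s = Ps − Pb = 82 − 40 = 42.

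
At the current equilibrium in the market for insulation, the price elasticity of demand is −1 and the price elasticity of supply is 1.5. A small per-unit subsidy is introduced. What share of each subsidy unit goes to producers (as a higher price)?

For a small subsidy around the equilibrium, the benefit split depends on the relative slopes, which at a point are proportional to the elasticities.
Buyer share = εs/(εs + |εd|) = 1.5/(1.5 + 1) = 0.6; seller share = |εd|/(εs + |εd|) = 0.4.
So producers capture 0.4 of the subsidy.

Producer share = 0.4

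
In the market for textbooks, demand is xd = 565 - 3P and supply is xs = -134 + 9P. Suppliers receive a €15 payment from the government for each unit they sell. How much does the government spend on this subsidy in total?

Pre-subsidy: 565 - 3P = -134 + 9P gives P* = 58.25, x* = 390.25.
With the subsidy, sellers receive Ps = Pb + 15 for each unit, where Pb is the price buyers pay.
Supply in terms of Pb becomes xs = -134 + 9(Pb + 15) = 1 + 9Pb. Setting this equal to demand: 565 - 3Pb = 1 + 9Pb, so Pb = 47.
Sellers receive Ps = 47 + 15 = 62; x' = 565 − 3·47 = 424.
Government outlay = subsidy × quantity = 15 × 424 = 6360.

Government cost = €6360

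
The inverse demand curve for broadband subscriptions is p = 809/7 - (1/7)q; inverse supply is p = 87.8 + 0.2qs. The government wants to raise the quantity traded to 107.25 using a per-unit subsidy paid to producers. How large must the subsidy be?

Required subsidy s = 9 per unit

At q = 107.25, from the demand curve buyers pay pb = 809/7 − (1/7)·107.25 = 100.25; from the supply curve sellers need ps = 87.8 + 0.2·107.25 = 109.25.
The subsidy must fill the gap: s = ps − pb = 109.25 − 100.25 = 9.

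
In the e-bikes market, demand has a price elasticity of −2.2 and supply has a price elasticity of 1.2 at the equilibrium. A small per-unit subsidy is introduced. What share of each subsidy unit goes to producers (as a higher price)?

Producer share = 11/17

For a small subsidy around the equilibrium, the benefit split depends on the relative slopes, which at a point are proportional to the elasticities.
Buyer share = εs/(εs + |εd|) = 1.2/(1.2 + 2.2) = 6/17; seller share = |εd|/(εs + |εd|) = 11/17.
So producers capture 11/17 of the subsidy.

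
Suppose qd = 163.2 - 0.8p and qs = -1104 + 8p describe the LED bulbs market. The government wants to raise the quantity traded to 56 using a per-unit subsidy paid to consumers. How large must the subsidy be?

Required subsidy s = 11 per unit

At q = 56, invert demand for the buyer price: pb = (163.2 − 56)/0.8 = 134; invert supply for the seller price: ps = (56 − (-1104))/8 = 145.
The subsidy must fill the gap: s = ps − pb = 145 − 134 = 11.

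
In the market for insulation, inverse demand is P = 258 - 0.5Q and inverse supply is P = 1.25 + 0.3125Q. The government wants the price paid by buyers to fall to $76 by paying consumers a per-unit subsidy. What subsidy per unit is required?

At a buyer price of 76, quantity demanded is 516 − 2·76 = 364.
Sellers supply 364 only when they receive Ps = 1.25 + 0.3125·364 = 115.
s = Ps − Pb = 115 − 76 = 39.

Required subsidy s = $39 per unit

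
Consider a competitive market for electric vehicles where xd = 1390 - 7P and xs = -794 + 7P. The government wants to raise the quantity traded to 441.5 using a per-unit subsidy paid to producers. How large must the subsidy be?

At x = 441.5, invert demand for the buyer price: Pb = (1390 − 441.5)/7 = 135.5; invert supply for the seller price: Ps = (441.5 − (-794))/7 = 176.5.
The subsidy must fill the gap: s = Ps − Pb = 176.5 − 135.5 = 41.

Required subsidy s = 41 per unit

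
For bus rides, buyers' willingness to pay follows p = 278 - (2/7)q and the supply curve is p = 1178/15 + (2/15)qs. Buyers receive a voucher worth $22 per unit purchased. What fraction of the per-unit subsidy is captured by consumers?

Consumer share = 15/22

Pre-subsidy: 278 - (2/7)q = 1178/15 + (2/15)q gives q* = 476 and p* = 142.
With the rebate, buyers effectively pay pb = ps − 22, where ps is the price sellers receive.
On the curves, pb = 278 - (2/7)q and ps = 1178/15 + (2/15)q; the wedge ps − pb = 22 gives 1178/15 + (2/15)q − (278 - (2/7)q) = 22, so q' = 528.5.
Then pb = 278 − (2/7)·528.5 = 127 and ps = 1178/15 + (2/15)·528.5 = 149.
Buyers' price falls by p* − pb = 142 − 127 = 15; sellers' price rises by ps − p* = 149 − 142 = 7.
So consumers capture 15/22 = 15/22 of each unit of subsidy.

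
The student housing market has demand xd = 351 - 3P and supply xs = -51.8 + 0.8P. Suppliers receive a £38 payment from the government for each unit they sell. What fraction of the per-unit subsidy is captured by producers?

Producer share = 15/19

Pre-subsidy: 351 - 3P = -51.8 + 0.8P gives P* = 106, x* = 33.
With the subsidy, sellers receive Ps = Pb + 38 for each unit, where Pb is the price buyers pay.
Supply in terms of Pb becomes xs = -51.8 + 0.8(Pb + 38) = -21.4 + 0.8Pb. Setting this equal to demand: 351 - 3Pb = -21.4 + 0.8Pb, so Pb = 98.
Sellers receive Ps = 98 + 38 = 136; x' = 351 − 3·98 = 57.
Buyers' price falls by P* − Pb = 106 − 98 = 8; sellers' price rises by Ps − P* = 136 − 106 = 30.
So producers capture 30/38 = 15/19 of each unit of subsidy.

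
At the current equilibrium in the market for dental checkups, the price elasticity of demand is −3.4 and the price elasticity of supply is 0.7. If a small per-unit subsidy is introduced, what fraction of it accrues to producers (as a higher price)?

For a small subsidy around the equilibrium, the benefit split depends on the relative slopes, which at a point are proportional to the elasticities.
Buyer share = εs/(εs + |εd|) = 0.7/(0.7 + 3.4) = 7/41; seller share = |εd|/(εs + |εd|) = 34/41.
So producers capture 34/41 of the subsidy.

Producer share = 34/41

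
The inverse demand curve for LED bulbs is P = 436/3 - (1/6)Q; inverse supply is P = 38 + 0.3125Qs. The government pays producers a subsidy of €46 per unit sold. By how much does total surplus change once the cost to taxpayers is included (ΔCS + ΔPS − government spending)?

Net change in total surplus = -€2208

Pre-subsidy: 436/3 - (1/6)Q = 38 + 0.3125Q gives Q* = 224 and P* = 108.
With the subsidy, sellers receive Ps = Pb + 46 for each unit, where Pb is the price buyers pay.
On the curves, Pb = 436/3 - (1/6)Q and Ps = 38 + 0.3125Q; the wedge Ps − Pb = 46 gives 38 + 0.3125Q − (436/3 - (1/6)Q) = 46, so Q' = 320.
Then Pb = 436/3 − (1/6)·320 = 92 and Ps = 38 + 0.3125·320 = 138.
ΔCS = ½(224 + 320)(108 − 92) = 4352; ΔPS = ½(224 + 320)(138 − 108) = 8160.
Government spending = 46 × 320 = 14720.
Net change = 4352 + 8160 − 14720 = -2208. The loss equals the DWL triangle ½·46·96.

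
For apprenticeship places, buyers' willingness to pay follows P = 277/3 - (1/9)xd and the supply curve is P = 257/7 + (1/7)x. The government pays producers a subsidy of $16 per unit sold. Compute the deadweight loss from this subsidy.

Pre-subsidy: 277/3 - (1/9)x = 257/7 + (1/7)x gives x* = 219 and P* = 68.
With the subsidy, sellers receive Ps = Pb + 16 for each unit, where Pb is the price buyers pay.
On the curves, Pb = 277/3 - (1/9)x and Ps = 257/7 + (1/7)x; the wedge Ps − Pb = 16 gives 257/7 + (1/7)x − (277/3 - (1/9)x) = 16, so x' = 282.
Then Pb = 277/3 − (1/9)·282 = 61 and Ps = 257/7 + (1/7)·282 = 77.
The subsidy expands output by 282 − 219 = 63 past the efficient level; on those units the gap between marginal cost and willingness to pay runs from 0 up to 16.
DWL = ½ × 16 × 63 = 504.

Deadweight loss = $504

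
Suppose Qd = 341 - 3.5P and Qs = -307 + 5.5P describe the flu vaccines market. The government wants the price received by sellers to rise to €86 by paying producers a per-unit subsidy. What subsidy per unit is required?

Required subsidy s = €36 per unit

At a seller price of 86, quantity supplied is -307 + 5.5·86 = 166.
Buyers absorb 166 only when they pay Pb with 341 − 3.5·Pb = 166, i.e. Pb = 50.
s = Ps − Pb = 86 − 50 = 36.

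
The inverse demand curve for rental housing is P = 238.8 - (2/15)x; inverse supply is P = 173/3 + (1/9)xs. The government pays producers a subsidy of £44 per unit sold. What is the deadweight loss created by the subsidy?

Pre-subsidy: 238.8 - (2/15)x = 173/3 + (1/9)x gives x* = 741 and P* = 140.
With the subsidy, sellers receive Ps = Pb + 44 for each unit, where Pb is the price buyers pay.
On the curves, Pb = 238.8 - (2/15)x and Ps = 173/3 + (1/9)x; the wedge Ps − Pb = 44 gives 173/3 + (1/9)x − (238.8 - (2/15)x) = 44, so x' = 921.
Then Pb = 238.8 − (2/15)·921 = 116 and Ps = 173/3 + (1/9)·921 = 160.
The subsidy expands output by 921 − 741 = 180 past the efficient level; on those units the gap between marginal cost and willingness to pay runs from 0 up to 44.
DWL = ½ × 44 × 180 = 3960.

Deadweight loss = £3960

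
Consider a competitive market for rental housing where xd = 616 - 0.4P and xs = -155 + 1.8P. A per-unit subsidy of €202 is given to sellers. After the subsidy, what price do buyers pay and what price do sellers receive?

Buyers pay 2037/11; sellers receive 4259/11

Pre-subsidy: 616 - 0.4P = -155 + 1.8P gives P* = 3855/11, x* = 5234/11.
With the subsidy, sellers receive Ps = Pb + 202 for each unit, where Pb is the price buyers pay.
Supply in terms of Pb becomes xs = -155 + 1.8(Pb + 202) = 208.6 + 1.8Pb. Setting this equal to demand: 616 - 0.4Pb = 208.6 + 1.8Pb, so Pb = 2037/11.
Sellers receive Ps = 2037/11 + 202 = 4259/11; x' = 616 − 0.4·(2037/11) = 29806/55.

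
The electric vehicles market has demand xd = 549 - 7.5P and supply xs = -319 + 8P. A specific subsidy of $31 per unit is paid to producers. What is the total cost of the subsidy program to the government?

Government cost = $7719

Pre-subsidy: 549 - 7.5P = -319 + 8P gives P* = 56, x* = 129.
With the subsidy, sellers receive Ps = Pb + 31 for each unit, where Pb is the price buyers pay.
Supply in terms of Pb becomes xs = -319 + 8(Pb + 31) = -71 + 8Pb. Setting this equal to demand: 549 - 7.5Pb = -71 + 8Pb, so Pb = 40.
Sellers receive Ps = 40 + 31 = 71; x' = 549 − 7.5·40 = 249.
Government outlay = subsidy × quantity = 31 × 249 = 7719.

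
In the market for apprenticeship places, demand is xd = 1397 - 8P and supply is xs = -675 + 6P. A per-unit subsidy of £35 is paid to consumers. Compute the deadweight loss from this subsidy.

Deadweight loss = £2100

Pre-subsidy: 1397 - 8P = -675 + 6P gives P* = 148, x* = 213.
With the rebate, buyers effectively pay Pb = Ps − 35, where Ps is the price sellers receive.
Demand in terms of Ps becomes xd = 1397 − 8(Ps − 35) = 1677 - 8Ps. Setting this equal to supply: 1677 - 8Ps = -675 + 6Ps, so Ps = 168.
Buyers pay Pb = 168 − 35 = 133; x' = -675 + 6·168 = 333.
The subsidy expands output by 333 − 213 = 120 past the efficient level; on those units the gap between marginal cost and willingness to pay runs from 0 up to 35.
DWL = ½ × 35 × 120 = 2100.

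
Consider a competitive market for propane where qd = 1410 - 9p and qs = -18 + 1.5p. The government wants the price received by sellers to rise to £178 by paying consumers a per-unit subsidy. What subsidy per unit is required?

Required subsidy s = £49 per unit

At a seller price of 178, quantity supplied is -18 + 1.5·178 = 249.
Buyers absorb 249 only when they pay pb with 1410 − 9·pb = 249, i.e. pb = 129.
s = ps − pb = 178 − 129 = 49.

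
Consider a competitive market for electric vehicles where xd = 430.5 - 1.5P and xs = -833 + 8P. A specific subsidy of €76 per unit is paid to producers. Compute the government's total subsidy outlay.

Pre-subsidy: 430.5 - 1.5P = -833 + 8P gives P* = 133, x* = 231.
With the subsidy, sellers receive Ps = Pb + 76 for each unit, where Pb is the price buyers pay.
Supply in terms of Pb becomes xs = -833 + 8(Pb + 76) = -225 + 8Pb. Setting this equal to demand: 430.5 - 1.5Pb = -225 + 8Pb, so Pb = 69.
Sellers receive Ps = 69 + 76 = 145; x' = 430.5 − 1.5·69 = 327.
Government outlay = subsidy × quantity = 76 × 327 = 24852.

Government cost = €24852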